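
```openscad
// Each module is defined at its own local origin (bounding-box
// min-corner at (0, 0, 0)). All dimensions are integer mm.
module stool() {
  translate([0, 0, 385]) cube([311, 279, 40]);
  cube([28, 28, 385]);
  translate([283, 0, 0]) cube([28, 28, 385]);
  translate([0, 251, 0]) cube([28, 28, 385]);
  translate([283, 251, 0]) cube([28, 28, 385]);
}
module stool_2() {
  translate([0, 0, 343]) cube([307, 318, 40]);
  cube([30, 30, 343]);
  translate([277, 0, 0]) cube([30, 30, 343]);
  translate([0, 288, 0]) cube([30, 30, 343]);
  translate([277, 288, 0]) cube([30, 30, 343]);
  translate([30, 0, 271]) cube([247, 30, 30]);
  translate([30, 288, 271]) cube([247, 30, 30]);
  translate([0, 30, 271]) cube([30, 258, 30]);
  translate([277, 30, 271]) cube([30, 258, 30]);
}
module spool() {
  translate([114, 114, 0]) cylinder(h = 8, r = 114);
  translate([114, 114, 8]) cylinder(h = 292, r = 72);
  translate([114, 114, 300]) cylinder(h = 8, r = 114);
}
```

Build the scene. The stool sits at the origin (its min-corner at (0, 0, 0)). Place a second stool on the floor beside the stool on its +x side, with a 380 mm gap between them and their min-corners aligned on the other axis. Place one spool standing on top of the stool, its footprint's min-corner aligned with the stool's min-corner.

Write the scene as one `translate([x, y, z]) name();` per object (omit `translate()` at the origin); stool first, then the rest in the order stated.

stool();
translate([691, 0, 0]) stool_2();
translate([0, 0, 425]) spool();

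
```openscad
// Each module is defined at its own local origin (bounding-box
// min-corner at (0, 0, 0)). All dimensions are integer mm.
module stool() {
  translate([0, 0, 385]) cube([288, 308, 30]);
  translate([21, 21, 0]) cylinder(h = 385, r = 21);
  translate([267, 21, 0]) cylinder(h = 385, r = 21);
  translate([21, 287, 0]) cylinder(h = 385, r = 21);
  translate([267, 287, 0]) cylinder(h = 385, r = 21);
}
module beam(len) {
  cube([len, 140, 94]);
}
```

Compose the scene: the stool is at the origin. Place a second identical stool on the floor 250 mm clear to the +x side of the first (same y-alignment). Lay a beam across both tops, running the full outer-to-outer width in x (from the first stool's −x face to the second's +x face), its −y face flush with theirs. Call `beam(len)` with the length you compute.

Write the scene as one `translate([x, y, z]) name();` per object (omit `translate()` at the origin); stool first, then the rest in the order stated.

stool();
translate([538, 0, 0]) stool();
translate([0, 0, 415]) beam(826);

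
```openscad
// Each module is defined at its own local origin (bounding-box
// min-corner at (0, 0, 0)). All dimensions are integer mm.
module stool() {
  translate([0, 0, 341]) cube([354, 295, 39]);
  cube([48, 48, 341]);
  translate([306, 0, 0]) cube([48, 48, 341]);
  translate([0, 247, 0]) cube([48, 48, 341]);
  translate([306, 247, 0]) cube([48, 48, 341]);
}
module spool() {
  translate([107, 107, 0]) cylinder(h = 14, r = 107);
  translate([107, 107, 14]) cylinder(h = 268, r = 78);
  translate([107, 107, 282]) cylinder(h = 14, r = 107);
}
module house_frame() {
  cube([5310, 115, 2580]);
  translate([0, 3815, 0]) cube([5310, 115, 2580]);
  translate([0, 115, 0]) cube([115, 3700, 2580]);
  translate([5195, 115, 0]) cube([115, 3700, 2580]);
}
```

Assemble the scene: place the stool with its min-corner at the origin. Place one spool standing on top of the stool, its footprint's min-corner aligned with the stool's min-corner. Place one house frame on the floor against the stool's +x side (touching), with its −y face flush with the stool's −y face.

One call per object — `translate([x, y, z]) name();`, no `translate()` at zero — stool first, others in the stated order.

stool();
translate([0, 0, 380]) spool();
translate([354, 0, 0]) house_frame();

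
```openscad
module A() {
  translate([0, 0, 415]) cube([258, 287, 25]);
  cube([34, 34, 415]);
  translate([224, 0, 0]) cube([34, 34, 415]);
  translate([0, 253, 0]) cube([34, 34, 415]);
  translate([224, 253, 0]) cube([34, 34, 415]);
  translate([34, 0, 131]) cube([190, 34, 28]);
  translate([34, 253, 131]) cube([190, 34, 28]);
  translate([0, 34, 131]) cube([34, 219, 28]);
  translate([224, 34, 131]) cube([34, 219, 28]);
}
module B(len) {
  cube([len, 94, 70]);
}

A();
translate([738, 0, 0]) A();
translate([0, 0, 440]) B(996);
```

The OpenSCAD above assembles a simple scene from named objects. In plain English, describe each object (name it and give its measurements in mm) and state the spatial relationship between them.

A is a four-legged stool. The seat is 258×287 mm, 25 mm thick, top at z = 440 mm. It stands on four square legs, each 34×34 mm in cross-section, from z = 0 to the seat underside, each flush with a corner of the seat. Four stretchers, 34 mm wide and 28 mm tall, connect adjacent legs with their undersides at z = 131 mm, each running between the inner faces of the legs it joins and aligned with the legs' outer faces on the other axis.

B is a rectangular beam 996 mm long (x), 94 mm deep (y), 70 mm thick (z).

The beam spans the tops of two stools placed 480 mm apart, resting at z = 440 mm.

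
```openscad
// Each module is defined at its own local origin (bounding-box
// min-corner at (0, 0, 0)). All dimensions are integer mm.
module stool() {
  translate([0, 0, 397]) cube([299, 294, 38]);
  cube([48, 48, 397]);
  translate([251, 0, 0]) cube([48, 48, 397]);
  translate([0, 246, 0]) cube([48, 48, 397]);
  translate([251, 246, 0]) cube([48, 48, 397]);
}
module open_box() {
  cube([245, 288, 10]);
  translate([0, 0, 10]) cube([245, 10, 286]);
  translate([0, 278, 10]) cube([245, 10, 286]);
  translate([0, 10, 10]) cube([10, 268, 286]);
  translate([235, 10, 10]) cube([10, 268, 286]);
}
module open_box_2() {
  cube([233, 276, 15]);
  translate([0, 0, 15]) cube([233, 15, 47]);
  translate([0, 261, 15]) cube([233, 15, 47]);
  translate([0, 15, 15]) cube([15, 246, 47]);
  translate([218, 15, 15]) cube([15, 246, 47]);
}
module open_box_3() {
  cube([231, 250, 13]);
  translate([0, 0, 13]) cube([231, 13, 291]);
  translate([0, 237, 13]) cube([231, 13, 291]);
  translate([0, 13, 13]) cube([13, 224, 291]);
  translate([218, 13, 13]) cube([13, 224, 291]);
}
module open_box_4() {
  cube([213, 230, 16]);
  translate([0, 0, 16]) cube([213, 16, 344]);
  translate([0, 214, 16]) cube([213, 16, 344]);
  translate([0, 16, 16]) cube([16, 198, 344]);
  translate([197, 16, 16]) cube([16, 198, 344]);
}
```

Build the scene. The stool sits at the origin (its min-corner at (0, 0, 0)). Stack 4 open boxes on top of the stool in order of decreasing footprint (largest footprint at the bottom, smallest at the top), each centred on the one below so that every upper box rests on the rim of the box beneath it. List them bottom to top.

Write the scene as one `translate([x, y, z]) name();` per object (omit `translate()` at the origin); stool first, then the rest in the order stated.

stool();
translate([27, 3, 435]) open_box();
translate([33, 9, 731]) open_box_2();
translate([34, 22, 793]) open_box_3();
translate([43, 32, 1097]) open_box_4();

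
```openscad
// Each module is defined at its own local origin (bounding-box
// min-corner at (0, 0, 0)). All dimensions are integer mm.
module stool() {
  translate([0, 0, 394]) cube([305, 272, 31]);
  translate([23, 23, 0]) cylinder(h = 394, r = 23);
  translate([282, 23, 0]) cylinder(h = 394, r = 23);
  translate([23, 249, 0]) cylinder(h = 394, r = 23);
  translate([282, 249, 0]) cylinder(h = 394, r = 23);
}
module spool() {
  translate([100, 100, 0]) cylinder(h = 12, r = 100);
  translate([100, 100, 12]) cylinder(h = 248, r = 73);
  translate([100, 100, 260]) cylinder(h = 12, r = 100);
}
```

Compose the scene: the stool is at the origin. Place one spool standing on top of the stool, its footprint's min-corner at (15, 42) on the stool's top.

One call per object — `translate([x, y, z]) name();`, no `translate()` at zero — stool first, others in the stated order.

stool();
translate([15, 42, 425]) spool();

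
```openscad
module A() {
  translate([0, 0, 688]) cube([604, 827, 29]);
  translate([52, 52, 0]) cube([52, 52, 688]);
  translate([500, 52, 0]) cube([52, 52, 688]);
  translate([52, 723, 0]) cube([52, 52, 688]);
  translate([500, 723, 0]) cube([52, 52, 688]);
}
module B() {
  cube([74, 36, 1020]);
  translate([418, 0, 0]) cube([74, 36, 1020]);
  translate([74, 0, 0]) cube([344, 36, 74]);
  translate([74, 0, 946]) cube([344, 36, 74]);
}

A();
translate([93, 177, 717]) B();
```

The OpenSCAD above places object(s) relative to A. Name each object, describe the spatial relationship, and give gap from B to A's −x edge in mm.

The picture frame's min-x is at 93; the table's min-x is 0; gap = 93 mm.

A is a table. B is a picture frame. The picture frame is on top of the table. The gap from the picture frame to the table's −x edge is 93 mm.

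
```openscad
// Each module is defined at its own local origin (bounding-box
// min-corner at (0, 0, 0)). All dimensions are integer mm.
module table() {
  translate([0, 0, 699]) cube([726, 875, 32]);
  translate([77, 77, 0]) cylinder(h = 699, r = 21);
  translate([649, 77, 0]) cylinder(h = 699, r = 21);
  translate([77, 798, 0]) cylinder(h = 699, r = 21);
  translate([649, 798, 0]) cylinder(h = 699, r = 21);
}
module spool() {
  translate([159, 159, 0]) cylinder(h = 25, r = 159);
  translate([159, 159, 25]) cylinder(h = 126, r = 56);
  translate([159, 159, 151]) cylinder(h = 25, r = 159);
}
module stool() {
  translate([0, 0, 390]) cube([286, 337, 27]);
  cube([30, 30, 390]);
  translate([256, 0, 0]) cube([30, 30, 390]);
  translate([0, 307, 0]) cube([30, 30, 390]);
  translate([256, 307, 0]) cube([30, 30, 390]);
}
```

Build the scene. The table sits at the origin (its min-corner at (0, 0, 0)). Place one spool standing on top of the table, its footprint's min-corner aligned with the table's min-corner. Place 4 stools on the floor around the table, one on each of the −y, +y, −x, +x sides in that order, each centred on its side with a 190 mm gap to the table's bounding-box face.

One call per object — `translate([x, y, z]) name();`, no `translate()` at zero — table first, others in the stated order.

table();
translate([0, 0, 731]) spool();
translate([220, -527, 0]) stool();
translate([220, 1065, 0]) stool();
translate([-476, 269, 0]) stool();
translate([916, 269, 0]) stool();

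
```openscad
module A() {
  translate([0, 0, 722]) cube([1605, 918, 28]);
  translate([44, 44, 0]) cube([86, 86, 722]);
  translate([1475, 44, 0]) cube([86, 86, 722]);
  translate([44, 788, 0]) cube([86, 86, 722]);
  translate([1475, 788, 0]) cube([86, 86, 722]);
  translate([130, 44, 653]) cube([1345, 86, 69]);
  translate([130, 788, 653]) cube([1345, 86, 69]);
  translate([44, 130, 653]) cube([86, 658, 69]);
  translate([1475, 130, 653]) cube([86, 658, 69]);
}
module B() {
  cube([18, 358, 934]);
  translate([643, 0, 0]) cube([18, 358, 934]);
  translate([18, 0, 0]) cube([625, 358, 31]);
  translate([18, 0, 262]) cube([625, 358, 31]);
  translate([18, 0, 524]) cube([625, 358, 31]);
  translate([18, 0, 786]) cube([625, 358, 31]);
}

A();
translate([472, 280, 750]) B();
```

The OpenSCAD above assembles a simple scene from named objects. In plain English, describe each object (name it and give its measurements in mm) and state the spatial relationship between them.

A is a table: top 1605 mm (x) × 918 mm (y), 28 mm thick, upper face at z = 750 mm, on four 86×86 mm square legs, each inset 44 mm from the nearest pair of top edges, running from z = 0 to the bottom of the top. Four apron rails, 86 mm thick and 69 mm tall, run between adjacent legs with their top edges flush with the underside of the top and their outer faces flush with the legs' outer faces.

B is an open bookshelf. Two side panels, each 18 mm thick, 358 mm deep and 934 mm tall, stand 661 mm apart (outside-to-outside). Between them sit 4 shelves, each 31 mm thick and 358 mm deep, spanning the full gap between the sides. The bottom shelf rests on the floor (its underside at z = 0) and the clear gap between one shelf's top and the next shelf's underside is 231 mm.

The bookshelf is on top of the table, centred.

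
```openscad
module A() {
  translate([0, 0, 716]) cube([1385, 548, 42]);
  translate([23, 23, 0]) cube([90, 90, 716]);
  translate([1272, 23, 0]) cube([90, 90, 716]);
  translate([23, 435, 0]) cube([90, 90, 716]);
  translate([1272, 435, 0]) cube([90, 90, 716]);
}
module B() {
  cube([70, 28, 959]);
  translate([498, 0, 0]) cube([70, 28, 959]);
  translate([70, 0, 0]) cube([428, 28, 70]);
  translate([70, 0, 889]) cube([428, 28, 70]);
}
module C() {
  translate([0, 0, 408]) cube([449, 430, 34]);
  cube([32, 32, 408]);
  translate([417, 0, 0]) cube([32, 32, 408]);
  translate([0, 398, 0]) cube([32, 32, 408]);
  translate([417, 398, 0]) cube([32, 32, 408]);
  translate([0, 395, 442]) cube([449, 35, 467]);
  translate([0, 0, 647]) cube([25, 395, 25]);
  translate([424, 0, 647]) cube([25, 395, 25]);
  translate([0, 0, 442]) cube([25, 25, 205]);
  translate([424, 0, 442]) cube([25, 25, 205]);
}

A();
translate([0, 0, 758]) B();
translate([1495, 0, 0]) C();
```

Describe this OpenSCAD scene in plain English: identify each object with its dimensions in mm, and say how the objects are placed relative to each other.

A is a table with a 1385×548 mm rectangular top, 42 mm thick, top surface at z = 758 mm, supported by four 90×90 mm square legs, each inset 23 mm from the nearest pair of top edges, running from the floor.

B is a picture frame with a 428×819 mm rectangular opening (x by z) and a uniform 70 mm border on every side. Frame depth is 28 mm along y. It is built from two vertical stiles running the full outside height and two horizontal rails spanning the gap between the stiles.

C is a chair. The seat is a 449×430×34 mm slab with its top at z = 442 mm, on four 32×32 mm corner legs (flush with the seat edges, standing on z = 0). A flat backrest 35 mm thick, 467 mm tall, spans the full seat width and rises from the seat top along its +y edge, rear face flush with the rear of the seat. Two armrests of 25×25 mm section run along each side from the seat's front edge to the front of the backrest, top faces 230 mm above the seat top and outer faces flush with the seat's x-edges; a 25×25 mm post under the front of each armrest stands on the seat at the front corner.

The picture frame is on top of the table. The chair is on the floor beside the table on its +x side.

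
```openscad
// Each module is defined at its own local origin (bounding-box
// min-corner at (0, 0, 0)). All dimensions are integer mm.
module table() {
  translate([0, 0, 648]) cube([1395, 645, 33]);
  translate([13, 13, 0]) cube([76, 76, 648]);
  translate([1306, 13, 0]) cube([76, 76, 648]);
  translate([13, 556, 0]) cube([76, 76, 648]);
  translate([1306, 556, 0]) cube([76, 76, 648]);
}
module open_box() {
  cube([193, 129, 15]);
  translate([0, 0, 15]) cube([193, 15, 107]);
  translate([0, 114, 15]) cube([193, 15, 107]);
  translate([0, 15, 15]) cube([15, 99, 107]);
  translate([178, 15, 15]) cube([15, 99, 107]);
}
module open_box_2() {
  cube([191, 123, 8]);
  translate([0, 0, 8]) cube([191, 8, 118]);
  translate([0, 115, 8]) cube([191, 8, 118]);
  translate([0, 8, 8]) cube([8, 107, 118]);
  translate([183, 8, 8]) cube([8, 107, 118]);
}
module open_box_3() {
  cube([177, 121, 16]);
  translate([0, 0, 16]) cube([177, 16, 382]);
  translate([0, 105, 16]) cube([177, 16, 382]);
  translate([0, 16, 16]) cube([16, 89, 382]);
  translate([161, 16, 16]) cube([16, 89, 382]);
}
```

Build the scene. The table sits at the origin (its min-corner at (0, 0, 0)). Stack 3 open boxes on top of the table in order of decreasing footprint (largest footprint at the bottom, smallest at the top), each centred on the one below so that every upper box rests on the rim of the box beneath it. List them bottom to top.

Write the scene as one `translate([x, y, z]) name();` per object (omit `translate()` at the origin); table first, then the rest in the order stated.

table();
translate([601, 258, 681]) open_box();
translate([602, 261, 803]) open_box_2();
translate([609, 262, 929]) open_box_3();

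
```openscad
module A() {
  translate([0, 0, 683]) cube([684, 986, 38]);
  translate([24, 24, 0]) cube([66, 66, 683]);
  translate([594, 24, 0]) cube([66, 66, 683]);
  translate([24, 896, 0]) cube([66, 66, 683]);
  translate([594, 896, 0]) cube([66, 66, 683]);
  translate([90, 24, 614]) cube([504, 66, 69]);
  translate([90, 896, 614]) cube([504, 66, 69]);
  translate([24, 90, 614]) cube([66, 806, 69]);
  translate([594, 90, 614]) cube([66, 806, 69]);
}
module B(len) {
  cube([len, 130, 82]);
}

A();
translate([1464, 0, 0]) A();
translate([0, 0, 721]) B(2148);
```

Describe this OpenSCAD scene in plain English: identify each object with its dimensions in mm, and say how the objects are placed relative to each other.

A is a rectangular dining table. The top is 684×986×38 mm with its upper surface at z = 721 mm. It stands on four 66×66 mm square legs, each inset 24 mm from the nearest pair of top edges, running from the floor to the underside of the top. Four apron rails, 66 mm thick and 69 mm tall, run between adjacent legs with their top edges flush with the underside of the top and their outer faces flush with the legs' outer faces.

B is a rectangular beam 2148 mm long (x), 130 mm deep (y), 82 mm thick (z).

The beam spans the tops of two tables placed 780 mm apart, resting at z = 721 mm.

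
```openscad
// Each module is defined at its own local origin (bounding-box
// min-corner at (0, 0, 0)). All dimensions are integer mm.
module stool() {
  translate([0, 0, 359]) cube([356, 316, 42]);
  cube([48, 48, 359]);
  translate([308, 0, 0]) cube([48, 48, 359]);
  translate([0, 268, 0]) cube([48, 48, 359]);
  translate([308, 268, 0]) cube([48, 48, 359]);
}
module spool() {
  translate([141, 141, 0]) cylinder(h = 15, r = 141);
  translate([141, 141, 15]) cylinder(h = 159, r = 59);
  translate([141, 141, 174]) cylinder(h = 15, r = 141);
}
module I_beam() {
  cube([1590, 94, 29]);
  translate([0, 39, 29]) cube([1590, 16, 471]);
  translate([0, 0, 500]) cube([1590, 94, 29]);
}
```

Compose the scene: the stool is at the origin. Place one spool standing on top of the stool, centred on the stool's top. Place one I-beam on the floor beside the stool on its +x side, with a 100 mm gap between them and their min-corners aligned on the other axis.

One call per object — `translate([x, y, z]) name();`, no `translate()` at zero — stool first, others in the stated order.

stool();
translate([37, 17, 401]) spool();
translate([456, 0, 0]) I_beam();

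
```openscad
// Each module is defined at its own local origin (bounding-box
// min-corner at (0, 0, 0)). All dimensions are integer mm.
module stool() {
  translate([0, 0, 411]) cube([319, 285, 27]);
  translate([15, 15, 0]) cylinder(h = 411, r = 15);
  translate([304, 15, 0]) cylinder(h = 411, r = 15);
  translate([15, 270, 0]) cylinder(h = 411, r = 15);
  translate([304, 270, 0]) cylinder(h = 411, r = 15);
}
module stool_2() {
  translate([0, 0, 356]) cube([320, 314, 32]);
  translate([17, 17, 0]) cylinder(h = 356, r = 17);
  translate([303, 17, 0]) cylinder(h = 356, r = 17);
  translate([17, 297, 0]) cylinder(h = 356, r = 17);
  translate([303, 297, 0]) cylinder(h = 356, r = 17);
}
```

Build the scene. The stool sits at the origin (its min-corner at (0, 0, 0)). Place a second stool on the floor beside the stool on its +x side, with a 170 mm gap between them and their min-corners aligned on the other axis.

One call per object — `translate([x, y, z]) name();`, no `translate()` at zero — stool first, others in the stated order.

stool();
translate([489, 0, 0]) stool_2();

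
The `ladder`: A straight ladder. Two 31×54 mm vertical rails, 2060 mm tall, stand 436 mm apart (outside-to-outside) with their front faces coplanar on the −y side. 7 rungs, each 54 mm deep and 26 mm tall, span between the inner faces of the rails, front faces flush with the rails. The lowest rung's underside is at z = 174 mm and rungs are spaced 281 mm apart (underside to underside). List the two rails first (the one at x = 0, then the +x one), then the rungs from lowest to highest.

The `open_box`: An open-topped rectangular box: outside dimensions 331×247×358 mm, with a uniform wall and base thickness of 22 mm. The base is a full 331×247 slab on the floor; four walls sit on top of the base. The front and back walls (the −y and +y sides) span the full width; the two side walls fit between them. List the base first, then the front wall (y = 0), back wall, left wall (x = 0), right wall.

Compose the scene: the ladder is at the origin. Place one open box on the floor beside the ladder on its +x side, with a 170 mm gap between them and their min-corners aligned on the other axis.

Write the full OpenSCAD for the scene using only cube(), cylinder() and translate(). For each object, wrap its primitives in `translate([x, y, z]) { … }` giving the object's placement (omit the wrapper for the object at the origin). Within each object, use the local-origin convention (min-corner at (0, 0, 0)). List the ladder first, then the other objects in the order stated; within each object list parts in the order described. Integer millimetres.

cube([31, 54, 2060]);
translate([405, 0, 0]) cube([31, 54, 2060]);
translate([31, 0, 174]) cube([374, 54, 26]);
translate([31, 0, 455]) cube([374, 54, 26]);
translate([31, 0, 736]) cube([374, 54, 26]);
translate([31, 0, 1017]) cube([374, 54, 26]);
translate([31, 0, 1298]) cube([374, 54, 26]);
translate([31, 0, 1579]) cube([374, 54, 26]);
translate([31, 0, 1860]) cube([374, 54, 26]);
translate([606, 0, 0]) {
  cube([331, 247, 22]);
  translate([0, 0, 22]) cube([331, 22, 336]);
  translate([0, 225, 22]) cube([331, 22, 336]);
  translate([0, 22, 22]) cube([22, 203, 336]);
  translate([309, 22, 22]) cube([22, 203, 336]);
}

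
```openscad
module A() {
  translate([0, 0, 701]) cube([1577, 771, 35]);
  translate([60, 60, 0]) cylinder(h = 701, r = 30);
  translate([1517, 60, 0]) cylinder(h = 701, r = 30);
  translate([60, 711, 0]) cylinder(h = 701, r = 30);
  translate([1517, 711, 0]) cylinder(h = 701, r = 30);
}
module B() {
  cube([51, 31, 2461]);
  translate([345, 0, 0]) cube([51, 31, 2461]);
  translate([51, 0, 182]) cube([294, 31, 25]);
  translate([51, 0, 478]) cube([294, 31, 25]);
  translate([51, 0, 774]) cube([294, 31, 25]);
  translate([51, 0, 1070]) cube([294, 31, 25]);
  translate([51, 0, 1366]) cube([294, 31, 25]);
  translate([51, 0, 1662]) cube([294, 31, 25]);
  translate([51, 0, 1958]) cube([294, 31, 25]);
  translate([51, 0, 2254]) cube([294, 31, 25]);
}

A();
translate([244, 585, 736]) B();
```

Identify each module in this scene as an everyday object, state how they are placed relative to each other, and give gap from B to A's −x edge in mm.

The ladder's min-x is at 244; the table's min-x is 0; gap = 244 mm.

A is a table. B is a ladder. The ladder is on top of the table. The gap from the ladder to the table's −x edge is 244 mm.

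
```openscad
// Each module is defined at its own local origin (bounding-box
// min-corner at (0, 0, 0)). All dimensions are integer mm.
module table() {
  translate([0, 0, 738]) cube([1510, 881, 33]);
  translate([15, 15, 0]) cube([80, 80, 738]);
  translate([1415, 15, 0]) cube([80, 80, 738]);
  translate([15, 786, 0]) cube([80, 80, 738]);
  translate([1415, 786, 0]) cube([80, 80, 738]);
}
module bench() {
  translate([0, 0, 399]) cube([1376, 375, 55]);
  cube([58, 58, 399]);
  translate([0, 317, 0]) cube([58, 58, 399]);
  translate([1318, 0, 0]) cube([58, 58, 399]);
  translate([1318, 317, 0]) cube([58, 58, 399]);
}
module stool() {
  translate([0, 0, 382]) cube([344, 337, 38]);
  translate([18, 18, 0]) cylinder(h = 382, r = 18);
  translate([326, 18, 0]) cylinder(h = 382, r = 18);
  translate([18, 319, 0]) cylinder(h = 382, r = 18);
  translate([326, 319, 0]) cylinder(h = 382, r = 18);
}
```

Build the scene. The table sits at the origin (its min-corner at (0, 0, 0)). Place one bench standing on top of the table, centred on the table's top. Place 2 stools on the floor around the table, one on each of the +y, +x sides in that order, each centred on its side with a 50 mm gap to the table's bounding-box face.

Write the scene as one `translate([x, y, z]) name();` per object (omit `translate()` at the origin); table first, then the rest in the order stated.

table();
translate([67, 253, 771]) bench();
translate([583, 931, 0]) stool();
translate([1560, 272, 0]) stool();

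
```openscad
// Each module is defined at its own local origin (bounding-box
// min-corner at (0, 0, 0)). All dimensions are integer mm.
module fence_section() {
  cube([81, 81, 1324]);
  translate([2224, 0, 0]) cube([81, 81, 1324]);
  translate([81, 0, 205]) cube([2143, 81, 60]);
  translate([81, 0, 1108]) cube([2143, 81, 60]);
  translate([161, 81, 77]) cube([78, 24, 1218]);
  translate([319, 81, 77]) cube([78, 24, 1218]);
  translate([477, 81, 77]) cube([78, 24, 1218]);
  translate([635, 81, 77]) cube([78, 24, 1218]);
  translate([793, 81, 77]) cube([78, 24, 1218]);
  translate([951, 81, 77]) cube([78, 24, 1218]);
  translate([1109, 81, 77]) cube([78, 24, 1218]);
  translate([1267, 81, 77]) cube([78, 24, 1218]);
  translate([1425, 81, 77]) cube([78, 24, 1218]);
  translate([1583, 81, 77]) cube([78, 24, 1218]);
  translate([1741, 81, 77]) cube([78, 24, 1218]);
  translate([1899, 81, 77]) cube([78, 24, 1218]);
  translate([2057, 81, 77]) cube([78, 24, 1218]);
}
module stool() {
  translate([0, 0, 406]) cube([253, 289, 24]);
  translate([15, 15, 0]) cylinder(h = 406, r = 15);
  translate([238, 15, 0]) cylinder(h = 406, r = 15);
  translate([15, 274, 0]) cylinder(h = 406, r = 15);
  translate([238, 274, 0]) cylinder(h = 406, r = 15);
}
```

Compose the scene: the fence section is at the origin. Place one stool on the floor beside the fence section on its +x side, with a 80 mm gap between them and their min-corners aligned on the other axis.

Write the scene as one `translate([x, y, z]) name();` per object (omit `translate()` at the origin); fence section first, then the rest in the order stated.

fence_section();
translate([2385, 0, 0]) stool();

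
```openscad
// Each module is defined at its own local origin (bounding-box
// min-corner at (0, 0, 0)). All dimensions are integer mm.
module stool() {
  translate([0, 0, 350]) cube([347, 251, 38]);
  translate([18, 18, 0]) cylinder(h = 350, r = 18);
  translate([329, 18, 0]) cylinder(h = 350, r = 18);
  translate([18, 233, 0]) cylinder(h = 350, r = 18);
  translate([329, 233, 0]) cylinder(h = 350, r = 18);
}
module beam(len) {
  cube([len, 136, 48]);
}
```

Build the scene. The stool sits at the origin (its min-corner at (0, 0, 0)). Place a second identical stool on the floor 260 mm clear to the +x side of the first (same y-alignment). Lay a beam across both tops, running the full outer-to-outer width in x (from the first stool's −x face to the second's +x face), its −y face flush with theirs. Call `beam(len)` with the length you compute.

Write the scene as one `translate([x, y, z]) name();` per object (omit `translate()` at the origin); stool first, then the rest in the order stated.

stool();
translate([607, 0, 0]) stool();
translate([0, 0, 388]) beam(954);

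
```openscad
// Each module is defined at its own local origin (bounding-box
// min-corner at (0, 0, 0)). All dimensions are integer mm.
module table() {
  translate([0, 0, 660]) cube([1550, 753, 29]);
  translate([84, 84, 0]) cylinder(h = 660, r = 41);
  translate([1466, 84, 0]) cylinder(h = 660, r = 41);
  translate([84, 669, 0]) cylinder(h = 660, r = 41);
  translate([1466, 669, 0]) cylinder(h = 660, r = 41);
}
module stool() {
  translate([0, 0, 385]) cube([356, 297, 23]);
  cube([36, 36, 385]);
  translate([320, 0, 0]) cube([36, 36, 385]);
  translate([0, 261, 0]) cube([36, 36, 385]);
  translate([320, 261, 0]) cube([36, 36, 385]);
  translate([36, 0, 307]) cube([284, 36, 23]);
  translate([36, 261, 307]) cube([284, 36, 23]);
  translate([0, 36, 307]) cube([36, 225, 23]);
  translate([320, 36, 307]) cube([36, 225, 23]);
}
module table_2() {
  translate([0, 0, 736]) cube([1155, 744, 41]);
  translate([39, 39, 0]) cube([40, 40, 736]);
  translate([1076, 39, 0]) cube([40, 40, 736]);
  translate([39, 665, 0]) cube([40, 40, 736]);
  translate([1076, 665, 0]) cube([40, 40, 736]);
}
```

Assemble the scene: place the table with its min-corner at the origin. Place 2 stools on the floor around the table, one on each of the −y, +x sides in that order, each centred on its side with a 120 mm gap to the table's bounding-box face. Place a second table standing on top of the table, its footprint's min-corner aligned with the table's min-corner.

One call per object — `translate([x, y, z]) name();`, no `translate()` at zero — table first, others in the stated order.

table();
translate([597, -417, 0]) stool();
translate([1670, 228, 0]) stool();
translate([0, 0, 689]) table_2();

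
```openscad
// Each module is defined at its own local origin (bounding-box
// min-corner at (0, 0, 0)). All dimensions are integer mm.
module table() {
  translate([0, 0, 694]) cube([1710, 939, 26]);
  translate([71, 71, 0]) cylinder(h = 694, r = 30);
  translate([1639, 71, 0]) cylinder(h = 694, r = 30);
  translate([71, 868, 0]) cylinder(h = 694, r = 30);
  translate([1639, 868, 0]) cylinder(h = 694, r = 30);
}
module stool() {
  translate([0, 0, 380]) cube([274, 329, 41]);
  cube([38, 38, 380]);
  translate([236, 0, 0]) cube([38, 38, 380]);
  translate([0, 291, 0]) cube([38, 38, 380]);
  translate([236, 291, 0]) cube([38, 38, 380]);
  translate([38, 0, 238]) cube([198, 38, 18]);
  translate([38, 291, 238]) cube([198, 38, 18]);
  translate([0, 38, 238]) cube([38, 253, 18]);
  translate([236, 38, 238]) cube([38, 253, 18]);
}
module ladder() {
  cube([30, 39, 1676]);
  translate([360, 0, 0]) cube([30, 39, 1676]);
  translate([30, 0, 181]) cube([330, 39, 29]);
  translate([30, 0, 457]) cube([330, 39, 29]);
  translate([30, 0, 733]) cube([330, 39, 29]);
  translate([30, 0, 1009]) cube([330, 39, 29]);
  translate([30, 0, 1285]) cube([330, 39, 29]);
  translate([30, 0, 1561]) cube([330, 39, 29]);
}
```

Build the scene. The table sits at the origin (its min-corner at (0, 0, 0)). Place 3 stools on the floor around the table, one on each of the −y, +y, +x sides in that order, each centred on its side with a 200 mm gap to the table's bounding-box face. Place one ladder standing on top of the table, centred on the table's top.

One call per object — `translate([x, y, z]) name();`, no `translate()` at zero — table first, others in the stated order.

table();
translate([718, -529, 0]) stool();
translate([718, 1139, 0]) stool();
translate([1910, 305, 0]) stool();
translate([660, 450, 720]) ladder();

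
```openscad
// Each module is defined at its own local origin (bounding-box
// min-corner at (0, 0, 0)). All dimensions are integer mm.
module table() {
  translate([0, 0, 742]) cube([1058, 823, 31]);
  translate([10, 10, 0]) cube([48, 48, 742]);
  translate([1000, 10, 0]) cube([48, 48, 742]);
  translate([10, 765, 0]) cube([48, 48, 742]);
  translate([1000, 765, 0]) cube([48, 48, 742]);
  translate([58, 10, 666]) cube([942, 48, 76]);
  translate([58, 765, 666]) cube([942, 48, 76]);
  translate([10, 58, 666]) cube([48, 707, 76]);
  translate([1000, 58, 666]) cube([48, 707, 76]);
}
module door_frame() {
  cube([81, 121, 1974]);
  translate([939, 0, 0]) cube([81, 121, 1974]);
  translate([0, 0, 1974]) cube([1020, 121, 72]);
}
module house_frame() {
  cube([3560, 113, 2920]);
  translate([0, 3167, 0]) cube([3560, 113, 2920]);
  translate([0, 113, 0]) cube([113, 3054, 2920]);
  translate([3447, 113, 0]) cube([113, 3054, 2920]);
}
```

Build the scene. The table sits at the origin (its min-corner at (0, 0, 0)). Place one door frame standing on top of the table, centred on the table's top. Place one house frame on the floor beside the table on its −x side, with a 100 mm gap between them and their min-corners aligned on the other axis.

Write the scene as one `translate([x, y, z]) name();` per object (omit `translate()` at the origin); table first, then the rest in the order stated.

table();
translate([19, 351, 773]) door_frame();
translate([-3660, 0, 0]) house_frame();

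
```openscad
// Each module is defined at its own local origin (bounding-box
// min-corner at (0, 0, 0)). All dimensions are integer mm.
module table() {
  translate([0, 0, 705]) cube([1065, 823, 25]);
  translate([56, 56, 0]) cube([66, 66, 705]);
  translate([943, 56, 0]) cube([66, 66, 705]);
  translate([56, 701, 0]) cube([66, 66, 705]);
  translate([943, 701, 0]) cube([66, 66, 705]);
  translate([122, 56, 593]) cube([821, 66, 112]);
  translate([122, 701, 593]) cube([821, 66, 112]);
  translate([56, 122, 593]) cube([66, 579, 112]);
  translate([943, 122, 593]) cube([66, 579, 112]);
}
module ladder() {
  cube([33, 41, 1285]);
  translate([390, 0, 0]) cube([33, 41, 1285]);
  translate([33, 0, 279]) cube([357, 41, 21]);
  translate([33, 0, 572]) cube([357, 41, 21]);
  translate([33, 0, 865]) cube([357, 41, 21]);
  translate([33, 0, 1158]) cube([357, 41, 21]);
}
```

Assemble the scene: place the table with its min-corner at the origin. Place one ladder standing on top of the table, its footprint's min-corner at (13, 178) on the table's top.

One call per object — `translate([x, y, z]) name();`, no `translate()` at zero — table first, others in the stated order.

table();
translate([13, 178, 730]) ladder();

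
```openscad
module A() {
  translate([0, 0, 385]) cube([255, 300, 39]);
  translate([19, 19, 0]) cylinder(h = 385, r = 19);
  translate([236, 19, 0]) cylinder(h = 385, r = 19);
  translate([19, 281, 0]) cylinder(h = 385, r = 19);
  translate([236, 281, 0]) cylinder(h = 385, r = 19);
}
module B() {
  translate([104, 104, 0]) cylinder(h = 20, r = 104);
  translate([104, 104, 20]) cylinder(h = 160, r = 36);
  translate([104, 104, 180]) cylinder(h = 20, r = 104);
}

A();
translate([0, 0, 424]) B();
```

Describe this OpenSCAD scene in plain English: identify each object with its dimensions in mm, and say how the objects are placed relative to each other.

A is a four-legged stool. The seat is a 255×300×39 mm slab whose top surface is at z = 424 mm; four round legs, each 38 mm in diameter, run from the floor (z = 0) to the underside of the seat, each leg's axis is inset half a diameter from the nearest pair of seat edges (so the leg's bounding box is flush with the corner).

B is a spool: two coaxial disc flanges of radius 104 mm and thickness 20 mm, joined by a core cylinder of radius 36 mm and height 160 mm. The lower flange rests on z = 0 and the three cylinders share a vertical axis.

The spool is on top of the stool.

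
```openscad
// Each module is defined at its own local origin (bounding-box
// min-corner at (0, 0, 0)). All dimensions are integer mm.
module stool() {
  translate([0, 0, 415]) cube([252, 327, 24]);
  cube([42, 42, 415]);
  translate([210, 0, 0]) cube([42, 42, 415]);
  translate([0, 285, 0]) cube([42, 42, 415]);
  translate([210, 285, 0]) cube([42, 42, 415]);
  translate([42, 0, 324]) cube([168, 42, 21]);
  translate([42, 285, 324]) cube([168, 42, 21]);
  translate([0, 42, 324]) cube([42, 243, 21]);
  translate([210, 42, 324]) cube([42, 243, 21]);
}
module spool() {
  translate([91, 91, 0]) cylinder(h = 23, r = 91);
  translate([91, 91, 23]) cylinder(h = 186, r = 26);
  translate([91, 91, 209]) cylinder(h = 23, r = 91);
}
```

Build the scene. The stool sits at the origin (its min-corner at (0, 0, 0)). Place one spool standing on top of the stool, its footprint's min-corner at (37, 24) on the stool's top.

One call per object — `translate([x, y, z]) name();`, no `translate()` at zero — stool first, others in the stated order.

stool();
translate([37, 24, 439]) spool();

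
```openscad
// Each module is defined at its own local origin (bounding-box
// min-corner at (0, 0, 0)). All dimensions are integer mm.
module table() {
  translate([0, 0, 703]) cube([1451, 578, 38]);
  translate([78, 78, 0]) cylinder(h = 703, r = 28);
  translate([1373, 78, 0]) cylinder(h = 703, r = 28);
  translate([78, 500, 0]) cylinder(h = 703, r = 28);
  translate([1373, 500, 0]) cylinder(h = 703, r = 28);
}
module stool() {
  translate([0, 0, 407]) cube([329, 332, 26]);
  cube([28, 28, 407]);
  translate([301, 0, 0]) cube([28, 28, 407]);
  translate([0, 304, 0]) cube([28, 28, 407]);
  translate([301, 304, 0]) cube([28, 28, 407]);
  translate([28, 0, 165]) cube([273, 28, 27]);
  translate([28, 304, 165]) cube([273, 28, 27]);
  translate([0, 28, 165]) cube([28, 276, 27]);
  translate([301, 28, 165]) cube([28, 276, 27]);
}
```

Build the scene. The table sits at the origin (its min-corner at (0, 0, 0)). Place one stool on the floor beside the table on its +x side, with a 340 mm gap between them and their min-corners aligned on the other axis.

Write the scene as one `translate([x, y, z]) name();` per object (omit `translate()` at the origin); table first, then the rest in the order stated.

table();
translate([1791, 0, 0]) stool();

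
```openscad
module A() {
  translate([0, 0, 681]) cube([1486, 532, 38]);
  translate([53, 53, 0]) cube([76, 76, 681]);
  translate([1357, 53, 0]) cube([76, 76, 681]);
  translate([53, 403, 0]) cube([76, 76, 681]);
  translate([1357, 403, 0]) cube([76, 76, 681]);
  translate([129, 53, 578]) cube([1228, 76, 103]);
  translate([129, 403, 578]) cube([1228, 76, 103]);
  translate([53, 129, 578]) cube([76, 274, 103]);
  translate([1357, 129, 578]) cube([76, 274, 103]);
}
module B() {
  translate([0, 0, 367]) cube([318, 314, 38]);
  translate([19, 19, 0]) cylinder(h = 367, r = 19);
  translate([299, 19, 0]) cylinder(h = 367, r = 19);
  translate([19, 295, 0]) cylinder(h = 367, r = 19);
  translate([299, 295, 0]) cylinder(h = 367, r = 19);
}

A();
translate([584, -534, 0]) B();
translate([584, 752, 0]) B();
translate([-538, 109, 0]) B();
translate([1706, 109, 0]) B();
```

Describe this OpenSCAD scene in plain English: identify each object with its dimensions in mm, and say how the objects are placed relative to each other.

A is a rectangular dining table. The top is 1486×532×38 mm with its upper surface at z = 719 mm. It stands on four 76×76 mm square legs, each inset 53 mm from the nearest pair of top edges, running from the floor to the underside of the top. Four apron rails, 76 mm thick and 103 mm tall, run between adjacent legs with their top edges flush with the underside of the top and their outer faces flush with the legs' outer faces.

B is a simple wooden stool: a rectangular seat 318 mm (x) by 314 mm (y), 38 mm thick, top face at z = 405 mm, on four round legs, each 38 mm in diameter. The legs rest on z = 0, each leg's axis is inset half a diameter from the nearest pair of seat edges (so the leg's bounding box is flush with the corner).

Four stools sit around the table at the −y, +y, −x, +x sides.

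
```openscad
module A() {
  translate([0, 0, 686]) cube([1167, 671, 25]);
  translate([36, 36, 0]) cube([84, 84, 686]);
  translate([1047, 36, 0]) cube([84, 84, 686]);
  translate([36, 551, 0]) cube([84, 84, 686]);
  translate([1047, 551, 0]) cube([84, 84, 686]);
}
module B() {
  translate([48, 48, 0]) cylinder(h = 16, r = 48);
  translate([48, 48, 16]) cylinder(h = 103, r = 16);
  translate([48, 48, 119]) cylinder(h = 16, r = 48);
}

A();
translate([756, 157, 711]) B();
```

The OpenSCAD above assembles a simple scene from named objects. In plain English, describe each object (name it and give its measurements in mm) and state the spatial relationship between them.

A is a table: top 1167 mm (x) × 671 mm (y), 25 mm thick, upper face at z = 711 mm, on four 84×84 mm square legs, each inset 36 mm from the nearest pair of top edges, running from z = 0 to the bottom of the top.

B is a spool: two coaxial disc flanges of radius 48 mm and thickness 16 mm, joined by a core cylinder of radius 16 mm and height 103 mm. The lower flange rests on z = 0 and the three cylinders share a vertical axis.

The spool is on top of the table.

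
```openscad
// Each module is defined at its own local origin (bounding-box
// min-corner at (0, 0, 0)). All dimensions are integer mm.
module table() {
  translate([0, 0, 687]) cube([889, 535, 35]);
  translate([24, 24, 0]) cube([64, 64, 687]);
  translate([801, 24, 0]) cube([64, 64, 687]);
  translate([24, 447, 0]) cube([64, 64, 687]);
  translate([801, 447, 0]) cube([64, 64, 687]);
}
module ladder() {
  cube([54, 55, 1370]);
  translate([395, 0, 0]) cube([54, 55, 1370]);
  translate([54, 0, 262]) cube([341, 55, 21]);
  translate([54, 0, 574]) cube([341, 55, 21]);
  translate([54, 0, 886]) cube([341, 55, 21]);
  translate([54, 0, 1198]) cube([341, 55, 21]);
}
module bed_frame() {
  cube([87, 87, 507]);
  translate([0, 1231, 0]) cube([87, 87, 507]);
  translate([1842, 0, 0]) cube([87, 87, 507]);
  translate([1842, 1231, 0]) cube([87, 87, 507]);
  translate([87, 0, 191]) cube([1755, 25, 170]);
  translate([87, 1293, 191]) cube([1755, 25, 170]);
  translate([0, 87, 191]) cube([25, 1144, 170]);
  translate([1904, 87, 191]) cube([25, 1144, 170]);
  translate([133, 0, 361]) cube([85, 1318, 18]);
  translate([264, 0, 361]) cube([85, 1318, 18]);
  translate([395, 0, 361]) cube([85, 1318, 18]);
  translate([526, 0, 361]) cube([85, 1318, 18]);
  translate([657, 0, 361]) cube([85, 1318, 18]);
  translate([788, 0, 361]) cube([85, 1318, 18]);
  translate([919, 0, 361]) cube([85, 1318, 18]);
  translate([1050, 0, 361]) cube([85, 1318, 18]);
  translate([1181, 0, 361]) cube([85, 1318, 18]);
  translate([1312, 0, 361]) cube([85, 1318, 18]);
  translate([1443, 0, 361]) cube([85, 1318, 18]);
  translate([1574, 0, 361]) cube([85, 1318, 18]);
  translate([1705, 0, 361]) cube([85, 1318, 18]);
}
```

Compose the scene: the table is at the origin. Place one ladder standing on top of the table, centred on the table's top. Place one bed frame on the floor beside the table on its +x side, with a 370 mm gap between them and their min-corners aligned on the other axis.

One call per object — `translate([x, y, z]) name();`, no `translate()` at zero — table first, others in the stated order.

table();
translate([220, 240, 722]) ladder();
translate([1259, 0, 0]) bed_frame();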